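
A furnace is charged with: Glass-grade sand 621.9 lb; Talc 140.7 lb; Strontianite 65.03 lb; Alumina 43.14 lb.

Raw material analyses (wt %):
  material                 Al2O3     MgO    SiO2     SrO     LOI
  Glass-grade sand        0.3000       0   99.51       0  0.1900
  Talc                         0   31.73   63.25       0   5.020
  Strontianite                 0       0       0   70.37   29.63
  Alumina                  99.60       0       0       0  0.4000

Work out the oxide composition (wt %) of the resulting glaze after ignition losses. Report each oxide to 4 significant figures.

Intermediates are printed (rounded to four significant digits) in the working; every computation maintains full float precision through the solve; a single rounding completes each reported value — all derived quantities are re-derived starting from the weights at 843.1 lb of glass in exact precision (LOI, yield, four oxide percentages, glass mass, the totals), exactly as shown in question or answer.
Delivered oxide masses:
  Al2O3: 621.9·0.003000 + 43.14·0.9960 = 44.83 lb
  MgO: 140.7·0.3173 = 44.64 lb
  SiO2: 621.9·0.9951 + 140.7·0.6325 = 707.8 lb
  SrO: 65.03·0.7037 = 45.76 lb
LOI: 621.9·0.001900 + 140.7·0.05020 + 65.03·0.2963 + 43.14·0.004000 = 27.69 lb
Net of LOI, the glass mass = 870.8 − 27.69 = 843.1 lb (matching Σ of the oxides)
each wt % is 100 × oxide ÷ glass

Glass mass = 843.1 lb (batch 870.8 − LOI 27.69).
Composition: Al2O3 5.318%, MgO 5.295%, SiO2 83.96%, SrO 5.428%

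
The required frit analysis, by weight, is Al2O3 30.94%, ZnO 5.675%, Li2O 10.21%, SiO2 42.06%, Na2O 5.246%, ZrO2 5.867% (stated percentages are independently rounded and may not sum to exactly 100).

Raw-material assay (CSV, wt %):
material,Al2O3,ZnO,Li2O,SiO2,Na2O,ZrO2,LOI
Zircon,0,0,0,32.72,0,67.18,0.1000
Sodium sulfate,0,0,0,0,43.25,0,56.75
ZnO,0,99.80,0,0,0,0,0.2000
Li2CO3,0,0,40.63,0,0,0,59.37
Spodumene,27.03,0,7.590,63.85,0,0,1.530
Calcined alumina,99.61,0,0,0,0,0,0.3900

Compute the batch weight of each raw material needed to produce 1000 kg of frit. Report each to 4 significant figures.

Values along the way are printed rounded to 4 significant digits between the steps; all internal work holds exact precision in every operation. Every reported figure is rounded only once; derived quantities (totals, the six compositions, net glass mass, yield, LOI) are recomputed from the weighed amounts at 1000 kg of glass at full float precision as set out in the question or the answer.
The oxide mass targets at 1000 kg frit:
  Al2O3: 30.94% × 1000 = 309.4 kg
  ZnO: 5.675% × 1000 = 56.75 kg
  Li2O: 10.21% × 1000 = 102.1 kg
  SiO2: 42.06% × 1000 = 420.6 kg
  Na2O: 5.246% × 1000 = 52.46 kg
  ZrO2: 5.867% × 1000 = 58.67 kg
Per-oxide balance check from the weights as reported, versus the basis set out (every target is met by its sum once rounding is allowed for):
  Al2O3: 614.0·0.2703 + 144.0·0.9961 = 309.4 kg (target 309.4 kg)
  ZnO: 56.86·0.9980 = 56.75 kg (target 56.75 kg)
  Li2O: 136.6·0.4063 + 614.0·0.07590 = 102.1 kg (target 102.1 kg)
  SiO2: 87.33·0.3272 + 614.0·0.6385 = 420.6 kg (target 420.6 kg)
  Na2O: 121.3·0.4325 = 52.46 kg (target 52.46 kg)
  ZrO2: 87.33·0.6718 = 58.67 kg (target 58.67 kg)
Glass-mass bookkeeping: Σ batch − LOI loss = 1000 kg (targets for the oxides total 1000 kg; with the basis standing at 1000 kg — differing by rounding only).
Batch total: Σ batch = 1160 kg; Σ batch·LOI gives LOI loss = 160.1 kg; glass ÷ batch gives a yield of 86.20%.

Batch per 1000 kg frit:
  Zircon: 87.33 kg
  Sodium sulfate: 121.3 kg
  ZnO: 56.86 kg
  Li2CO3: 136.6 kg
  Spodumene: 614.0 kg
  Calcined alumina: 144.0 kg
Total batch = 1160 kg; LOI loss = 160.1 kg; yield = 86.20%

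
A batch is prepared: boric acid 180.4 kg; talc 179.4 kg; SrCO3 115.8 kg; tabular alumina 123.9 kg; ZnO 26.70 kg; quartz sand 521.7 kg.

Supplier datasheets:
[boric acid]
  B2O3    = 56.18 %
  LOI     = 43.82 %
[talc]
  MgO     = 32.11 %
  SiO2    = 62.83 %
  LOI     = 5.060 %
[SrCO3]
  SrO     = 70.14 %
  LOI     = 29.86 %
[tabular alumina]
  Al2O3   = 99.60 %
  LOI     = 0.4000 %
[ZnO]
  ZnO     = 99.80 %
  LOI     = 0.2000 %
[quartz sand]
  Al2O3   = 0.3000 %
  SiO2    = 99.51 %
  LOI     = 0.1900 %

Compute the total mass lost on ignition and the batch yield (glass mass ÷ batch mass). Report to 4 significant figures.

LOI loss = 124.2 kg; glass = 1024 kg; yield = 89.18%

Intermediates are shown, with 4-significant-figure rounding, in the printout. Each numeric step runs at full precision throughout — exactly one rounding is applied to every reported number; derived quantities, including the yield, net glass mass, the totals, six oxide percentages, LOI, are computed using the weight values per 1024 kg of glass at full precision as written in problem or answer.
LOI of each material in turn:
  boric acid: 180.4 × 0.4382 = 79.05 kg
  talc: 179.4 × 0.05060 = 9.078 kg
  SrCO3: 115.8 × 0.2986 = 34.58 kg
  tabular alumina: 123.9 × 0.004000 = 0.4956 kg
  ZnO: 26.70 × 0.002000 = 0.05340 kg
  quartz sand: 521.7 × 0.001900 = 0.9912 kg
Total LOI = 124.2 kg
Glass = batch − LOI = 1148 − 124.2 = 1024 kg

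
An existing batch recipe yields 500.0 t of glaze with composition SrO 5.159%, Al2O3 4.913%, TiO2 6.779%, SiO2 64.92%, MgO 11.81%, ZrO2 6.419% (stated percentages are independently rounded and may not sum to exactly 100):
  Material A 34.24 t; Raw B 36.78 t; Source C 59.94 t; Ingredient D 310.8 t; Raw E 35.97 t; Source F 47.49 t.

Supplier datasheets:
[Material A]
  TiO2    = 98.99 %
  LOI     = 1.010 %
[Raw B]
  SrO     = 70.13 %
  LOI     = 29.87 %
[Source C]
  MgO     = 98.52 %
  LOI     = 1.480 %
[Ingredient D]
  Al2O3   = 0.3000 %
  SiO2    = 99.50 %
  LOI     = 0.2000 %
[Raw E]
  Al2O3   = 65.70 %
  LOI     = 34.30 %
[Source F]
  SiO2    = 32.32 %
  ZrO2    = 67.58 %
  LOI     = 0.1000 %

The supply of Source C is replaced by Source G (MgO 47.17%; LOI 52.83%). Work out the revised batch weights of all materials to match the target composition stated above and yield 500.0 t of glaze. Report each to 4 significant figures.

Intermediates appear rounded to 4 significant digits at each printed step. All internal work holds full float precision throughout; a single rounding produces each reported value — derived quantities, which include net glass mass, LOI, the six compositions, the totals, the yield, are rebuilt at full float precision, as given in the problem or answer text, starting from the weights for 500.0 t of glass.
Target oxide masses per 500.0 t glaze:
  SrO: 5.159% × 500.0 = 25.80 t
  Al2O3: 4.913% × 500.0 = 24.56 t
  TiO2: 6.779% × 500.0 = 33.90 t
  SiO2: 64.92% × 500.0 = 324.6 t
  MgO: 11.81% × 500.0 = 59.05 t
  ZrO2: 6.419% × 500.0 = 32.10 t
Per-oxide balance check applying the batch weights above, relative to the basis at hand (target by target, the sums agree up to rounding of the answer):
  SrO: 36.78·0.7013 = 25.79 t (target 25.80 t)
  Al2O3: 310.8·0.003000 + 35.97·0.6570 = 24.56 t (target 24.56 t)
  TiO2: 34.24·0.9899 = 33.89 t (target 33.90 t)
  SiO2: 310.8·0.9950 + 47.49·0.3232 = 324.6 t (target 324.6 t)
  MgO: 125.2·0.4717 = 59.06 t (target 59.05 t)
  ZrO2: 47.49·0.6758 = 32.09 t (target 32.10 t)
Glass mass check: whole batch net of LOI = 500.0 t (the targets, summed, come to 500.0 t; versus the stated basis of 500.0 t — any gap is answer rounding).
Batch total: Σ batch = 590.5 t; Σ batch·LOI gives LOI loss = 90.48 t; yield, glass over the total, = 84.68%.

Revised batch per 500.0 t glaze:
  Material A: 34.24 t
  Raw B: 36.78 t
  Source G: 125.2 t
  Ingredient D: 310.8 t
  Raw E: 35.97 t
  Source F: 47.49 t
Total batch = 590.5 t; LOI loss = 90.48 t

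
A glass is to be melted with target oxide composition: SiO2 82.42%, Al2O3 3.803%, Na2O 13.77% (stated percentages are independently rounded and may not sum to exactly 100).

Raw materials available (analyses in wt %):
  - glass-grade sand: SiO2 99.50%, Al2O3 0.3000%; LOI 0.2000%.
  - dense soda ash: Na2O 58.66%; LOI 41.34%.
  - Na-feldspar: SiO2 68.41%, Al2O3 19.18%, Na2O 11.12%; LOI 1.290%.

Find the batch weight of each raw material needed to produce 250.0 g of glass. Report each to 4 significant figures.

Batch per 250.0 g glass:
  glass-grade sand: 174.9 g
  dense soda ash: 49.81 g
  Na-feldspar: 46.83 g
Total batch = 271.5 g; LOI loss = 21.55 g; yield = 92.07%

Intermediates are printed (rounded to four significant digits) alongside each step; all internal work runs at exact precision throughout — each reported figure takes exactly one rounding — derived quantities (the totals, net glass mass, the three compositions, yield, LOI) are re-derived at exact precision starting from the weights per 250.0 g of glass, exactly as printed in the question or the answer.
Per-oxide target masses for 250.0 g glass:
  SiO2: 82.42% × 250.0 = 206.0 g
  Al2O3: 3.803% × 250.0 = 9.508 g
  Na2O: 13.77% × 250.0 = 34.42 g
A balance pass over the oxides, applying the batch weights above, relative to the basis at hand (sum by sum, the targets are met net of answer rounding effects):
  SiO2: 174.9·0.9950 + 46.83·0.6841 = 206.1 g (target 206.0 g)
  Al2O3: 174.9·0.003000 + 46.83·0.1918 = 9.507 g (target 9.508 g)
  Na2O: 49.81·0.5866 + 46.83·0.1112 = 34.43 g (target 34.42 g)
Consistency of the glass mass: Σ batch − LOI loss = 250.0 g (the targets, summed, come to 250.0 g; stated basis 250.0 g — differing by rounding only).
Batch total: Σ batch = 271.5 g; LOI loss = Σ batch·LOI = 21.55 g; yield, glass over the total, = 92.07%.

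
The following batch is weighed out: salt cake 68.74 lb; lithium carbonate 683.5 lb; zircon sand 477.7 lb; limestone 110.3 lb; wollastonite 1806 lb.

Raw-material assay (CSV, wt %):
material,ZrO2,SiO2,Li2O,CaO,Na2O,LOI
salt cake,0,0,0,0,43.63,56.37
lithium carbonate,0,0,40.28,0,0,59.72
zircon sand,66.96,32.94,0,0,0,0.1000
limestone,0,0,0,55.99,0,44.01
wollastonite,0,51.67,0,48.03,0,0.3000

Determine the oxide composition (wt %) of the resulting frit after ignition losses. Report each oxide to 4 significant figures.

The intermediate values are shown rounded to 4 significant figures alongside each step. The whole derivation holds full precision in all steps — each reported result is rounded only once; the derived quantities (ignition loss, the five compositions, glass mass, totals, the yield) are re-derived from the weighed amounts at 2645 lb of glass in exact precision as set out in question or answer.
What the batch supplies per oxide:
  ZrO2: 477.7·0.6696 = 319.9 lb
  SiO2: 477.7·0.3294 + 1806·0.5167 = 1091 lb
  Li2O: 683.5·0.4028 = 275.3 lb
  CaO: 110.3·0.5599 + 1806·0.4803 = 929.2 lb
  Na2O: 68.74·0.4363 = 29.99 lb
LOI: 68.74·0.5637 + 683.5·0.5972 + 477.7·0.001000 + 110.3·0.4401 + 1806·0.003000 = 501.4 lb
The glass mass, total less LOI, = 3146 − 501.4 = 2645 lb (matching Σ of the oxides)
each oxide over glass, ×100, is wt %

Glass mass = 2645 lb (batch 3146 − LOI 501.4).
Composition: ZrO2 12.09%, SiO2 41.23%, Li2O 10.41%, CaO 35.13%, Na2O 1.134%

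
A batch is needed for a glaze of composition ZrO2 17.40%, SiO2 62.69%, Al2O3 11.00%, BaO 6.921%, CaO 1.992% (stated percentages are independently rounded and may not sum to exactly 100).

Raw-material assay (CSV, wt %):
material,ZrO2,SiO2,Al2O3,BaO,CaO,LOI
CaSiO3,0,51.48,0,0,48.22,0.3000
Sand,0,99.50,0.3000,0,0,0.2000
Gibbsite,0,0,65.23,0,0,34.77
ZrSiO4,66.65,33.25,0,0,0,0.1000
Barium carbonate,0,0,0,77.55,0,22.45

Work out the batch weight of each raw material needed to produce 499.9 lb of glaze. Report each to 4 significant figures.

Mid-chain values are printed rounded to four significant digits as written — all internal work carries full precision through every step; exactly one rounding goes into each reported value; all derived quantities, including yield, the five compositions, net glass mass, LOI, the totals, are carried using the weight values per 499.9 lb of glass in exact precision as set out in the problem or answer text.
Target masses of each oxide per 499.9 lb glaze:
  ZrO2: 17.40% × 499.9 = 86.98 lb
  SiO2: 62.69% × 499.9 = 313.4 lb
  Al2O3: 11.00% × 499.9 = 54.99 lb
  BaO: 6.921% × 499.9 = 34.60 lb
  CaO: 1.992% × 499.9 = 9.958 lb
Oxide-by-oxide audit from the weights as reported, on the stated basis (every target is met by its sum modulo rounding of the values):
  ZrO2: 130.5·0.6665 = 86.98 lb (target 86.98 lb)
  SiO2: 20.65·0.5148 + 260.7·0.9950 + 130.5·0.3325 = 313.4 lb (target 313.4 lb)
  Al2O3: 260.7·0.003000 + 83.10·0.6523 = 54.99 lb (target 54.99 lb)
  BaO: 44.61·0.7755 = 34.60 lb (target 34.60 lb)
  CaO: 20.65·0.4822 = 9.957 lb (target 9.958 lb)
Glass-mass sanity pass: net batch after ignition = 499.9 lb (the targets, summed, come to 499.9 lb; versus the stated basis of 499.9 lb — differing by rounding only).
Adding the batch up: Σ batch = 539.6 lb; LOI loss = Σ batch·LOI = 39.62 lb; as yield: glass ÷ batch → 92.66%.

Batch per 499.9 lb glaze:
  CaSiO3: 20.65 lb
  Sand: 260.7 lb
  Gibbsite: 83.10 lb
  ZrSiO4: 130.5 lb
  Barium carbonate: 44.61 lb
Total batch = 539.6 lb; LOI loss = 39.62 lb; yield = 92.66%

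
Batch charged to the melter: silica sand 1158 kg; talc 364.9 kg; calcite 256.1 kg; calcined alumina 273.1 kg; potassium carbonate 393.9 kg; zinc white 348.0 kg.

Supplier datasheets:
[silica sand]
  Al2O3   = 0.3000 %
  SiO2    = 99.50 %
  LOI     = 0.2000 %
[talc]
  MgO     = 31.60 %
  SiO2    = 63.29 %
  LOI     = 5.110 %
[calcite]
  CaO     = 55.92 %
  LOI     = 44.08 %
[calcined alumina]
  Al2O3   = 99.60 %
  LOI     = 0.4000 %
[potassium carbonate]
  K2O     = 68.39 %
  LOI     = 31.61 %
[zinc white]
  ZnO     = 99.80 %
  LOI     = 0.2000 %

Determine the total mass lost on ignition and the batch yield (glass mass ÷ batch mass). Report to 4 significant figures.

LOI loss = 260.2 kg; glass = 2534 kg; yield = 90.69%

Every computation keeps exact precision all the way through — mid-chain values are displayed, with 4-significant-digit rounding, when written out; every reported figure includes exactly one rounding — the derived quantities, which include ignition loss, net glass mass, totals, yield, six oxide percentages, are computed at full precision, as written in problem or answer, from the weighed amounts per 2534 kg of glass.
Material-by-material LOI:
  silica sand: 1158 × 0.002000 = 2.316 kg
  talc: 364.9 × 0.05110 = 18.65 kg
  calcite: 256.1 × 0.4408 = 112.9 kg
  calcined alumina: 273.1 × 0.004000 = 1.092 kg
  potassium carbonate: 393.9 × 0.3161 = 124.5 kg
  zinc white: 348.0 × 0.002000 = 0.6960 kg
Total LOI = 260.2 kg
Glass = batch − LOI = 2794 − 260.2 = 2534 kg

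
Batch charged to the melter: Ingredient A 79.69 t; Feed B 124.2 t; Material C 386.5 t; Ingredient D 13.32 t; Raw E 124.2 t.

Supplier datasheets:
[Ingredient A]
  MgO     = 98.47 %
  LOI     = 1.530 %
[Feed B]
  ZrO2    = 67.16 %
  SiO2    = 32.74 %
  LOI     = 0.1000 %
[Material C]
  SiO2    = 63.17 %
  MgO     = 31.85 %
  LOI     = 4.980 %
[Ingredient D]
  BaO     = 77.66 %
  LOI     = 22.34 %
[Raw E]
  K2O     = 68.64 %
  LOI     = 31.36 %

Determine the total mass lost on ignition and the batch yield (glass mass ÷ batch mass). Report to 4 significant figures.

LOI loss = 62.52 t; glass = 665.4 t; yield = 91.41%

All arithmetic holds full precision all the way through — intermediates are shown with 4-significant-digit rounding within the worked lines — exactly one rounding goes into every reported number; the derived quantities, which include LOI, the yield, totals, net glass mass, the five compositions, are re-derived at exact precision, as written in the problem or answer text, from the weighed amounts at 665.4 t of glass.
Material-by-material LOI:
  Ingredient A: 79.69 × 0.01530 = 1.219 t
  Feed B: 124.2 × 0.001000 = 0.1242 t
  Material C: 386.5 × 0.04980 = 19.25 t
  Ingredient D: 13.32 × 0.2234 = 2.976 t
  Raw E: 124.2 × 0.3136 = 38.95 t
Total LOI = 62.52 t
Glass = batch − LOI = 727.9 − 62.52 = 665.4 t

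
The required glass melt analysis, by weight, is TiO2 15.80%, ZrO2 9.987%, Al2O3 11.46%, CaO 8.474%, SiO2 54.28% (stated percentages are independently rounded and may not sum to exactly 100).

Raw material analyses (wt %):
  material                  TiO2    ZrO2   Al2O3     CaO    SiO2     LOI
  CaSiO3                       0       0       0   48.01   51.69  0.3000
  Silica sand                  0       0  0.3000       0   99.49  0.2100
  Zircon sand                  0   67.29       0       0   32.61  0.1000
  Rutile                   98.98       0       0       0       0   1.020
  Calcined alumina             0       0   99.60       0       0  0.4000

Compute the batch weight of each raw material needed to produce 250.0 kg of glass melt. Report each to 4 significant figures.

Working values are printed (rounded to 4 significant figures) as written. All arithmetic holds full precision in all steps. Every reported result takes just one rounding. Derived quantities, including LOI, glass mass, yield, five oxide percentages, totals, are rebuilt from the weighed amounts on 250.0 kg of glass in full float precision as they appear in the problem or the answer.
The oxide mass targets at 250.0 kg glass melt:
  TiO2: 15.80% × 250.0 = 39.50 kg
  ZrO2: 9.987% × 250.0 = 24.97 kg
  Al2O3: 11.46% × 250.0 = 28.65 kg
  CaO: 8.474% × 250.0 = 21.18 kg
  SiO2: 54.28% × 250.0 = 135.7 kg
Sums-versus-targets review on the weights just shown, on the stated basis (sum by sum, the targets are met modulo rounding of the values):
  TiO2: 39.91·0.9898 = 39.50 kg (target 39.50 kg)
  ZrO2: 37.10·0.6729 = 24.96 kg (target 24.97 kg)
  Al2O3: 101.3·0.003000 + 28.46·0.9960 = 28.65 kg (target 28.65 kg)
  CaO: 44.13·0.4801 = 21.19 kg (target 21.18 kg)
  SiO2: 44.13·0.5169 + 101.3·0.9949 + 37.10·0.3261 = 135.7 kg (target 135.7 kg)
Glass-mass bookkeeping: batch Σ − ignition loss = 250.0 kg (per-oxide target masses sum to 250.0 kg; versus the stated basis of 250.0 kg — differing by rounding only).
Whole-batch sum: Σ batch = 250.9 kg; LOI loss = Σ batch·LOI = 0.9031 kg; yield, glass over the total, = 99.64%.

Batch per 250.0 kg glass melt:
  CaSiO3: 44.13 kg
  Silica sand: 101.3 kg
  Zircon sand: 37.10 kg
  Rutile: 39.91 kg
  Calcined alumina: 28.46 kg
Total batch = 250.9 kg; LOI loss = 0.9031 kg; yield = 99.64%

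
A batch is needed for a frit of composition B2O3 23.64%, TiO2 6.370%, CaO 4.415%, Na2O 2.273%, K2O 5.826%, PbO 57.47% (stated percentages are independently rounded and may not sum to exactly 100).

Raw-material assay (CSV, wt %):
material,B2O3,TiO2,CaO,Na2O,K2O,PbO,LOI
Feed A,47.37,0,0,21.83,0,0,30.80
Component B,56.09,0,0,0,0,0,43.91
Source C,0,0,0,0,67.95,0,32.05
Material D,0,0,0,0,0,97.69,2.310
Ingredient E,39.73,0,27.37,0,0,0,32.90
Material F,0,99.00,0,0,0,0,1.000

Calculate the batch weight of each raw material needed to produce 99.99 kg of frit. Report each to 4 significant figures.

Batch per 99.99 kg frit:
  Feed A: 10.41 kg
  Component B: 21.92 kg
  Source C: 8.573 kg
  Material D: 58.82 kg
  Ingredient E: 16.13 kg
  Material F: 6.434 kg
Total batch = 122.3 kg; LOI loss = 22.31 kg; yield = 81.76%

Each numeric step keeps exact precision end to end. Mid-chain values appear (rounded to four significant digits) when written out. A single rounding finalizes each reported number — all derived quantities (yield, net glass mass, the totals, the six compositions, LOI) are rebuilt in full float precision from the batch weights for 99.99 kg of glass precisely as stated by problem or answer.
Oxide mass targets, per 99.99 kg frit:
  B2O3: 23.64% × 99.99 = 23.64 kg
  TiO2: 6.370% × 99.99 = 6.369 kg
  CaO: 4.415% × 99.99 = 4.415 kg
  Na2O: 2.273% × 99.99 = 2.273 kg
  K2O: 5.826% × 99.99 = 5.825 kg
  PbO: 57.47% × 99.99 = 57.46 kg
Verifying the oxide balance per the reported batch figures, at the basis given (target by target, the sums agree up to rounding of the answer):
  B2O3: 10.41·0.4737 + 21.92·0.5609 + 16.13·0.3973 = 23.63 kg (target 23.64 kg)
  TiO2: 6.434·0.9900 = 6.370 kg (target 6.369 kg)
  CaO: 16.13·0.2737 = 4.415 kg (target 4.415 kg)
  Na2O: 10.41·0.2183 = 2.273 kg (target 2.273 kg)
  K2O: 8.573·0.6795 = 5.825 kg (target 5.825 kg)
  PbO: 58.82·0.9769 = 57.46 kg (target 57.46 kg)
Glass-mass closure: net batch after ignition = 99.98 kg (summing oxide targets gives 99.98 kg; against the stated basis, 99.99 kg — any gap is answer rounding).
Whole-batch sum: Σ batch = 122.3 kg; the LOI term Σ batch·LOI equals 22.31 kg; as yield: glass ÷ batch → 81.76%.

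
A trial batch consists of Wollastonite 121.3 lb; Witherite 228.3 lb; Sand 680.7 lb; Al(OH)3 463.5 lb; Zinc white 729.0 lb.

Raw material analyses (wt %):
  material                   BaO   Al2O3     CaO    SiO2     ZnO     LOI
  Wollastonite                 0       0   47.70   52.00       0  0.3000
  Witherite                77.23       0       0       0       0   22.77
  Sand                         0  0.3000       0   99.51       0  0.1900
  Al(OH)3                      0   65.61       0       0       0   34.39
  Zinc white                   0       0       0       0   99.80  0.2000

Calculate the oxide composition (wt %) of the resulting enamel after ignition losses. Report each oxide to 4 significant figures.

Glass mass = 2008 lb (batch 2223 − LOI 214.5).
Composition: BaO 8.779%, Al2O3 15.24%, CaO 2.881%, SiO2 36.87%, ZnO 36.23%

The working math carries full float precision in all steps — working values appear rounded to four significant digits between the steps. Every reported number is rounded only once. The derived quantities, including ignition loss, glass mass, the totals, five oxide percentages, yield, are rebuilt from the weighed amounts on 2008 lb of glass at full precision as given in problem or answer.
What the batch supplies per oxide:
  BaO: 228.3·0.7723 = 176.3 lb
  Al2O3: 680.7·0.003000 + 463.5·0.6561 = 306.1 lb
  CaO: 121.3·0.4770 = 57.86 lb
  SiO2: 121.3·0.5200 + 680.7·0.9951 = 740.4 lb
  ZnO: 729.0·0.9980 = 727.5 lb
LOI: 121.3·0.003000 + 228.3·0.2277 + 680.7·0.001900 + 463.5·0.3439 + 729.0·0.002000 = 214.5 lb
Net of LOI, the glass mass = 2223 − 214.5 = 2008 lb (the oxide masses sum to this)
each oxide over glass, ×100, is wt %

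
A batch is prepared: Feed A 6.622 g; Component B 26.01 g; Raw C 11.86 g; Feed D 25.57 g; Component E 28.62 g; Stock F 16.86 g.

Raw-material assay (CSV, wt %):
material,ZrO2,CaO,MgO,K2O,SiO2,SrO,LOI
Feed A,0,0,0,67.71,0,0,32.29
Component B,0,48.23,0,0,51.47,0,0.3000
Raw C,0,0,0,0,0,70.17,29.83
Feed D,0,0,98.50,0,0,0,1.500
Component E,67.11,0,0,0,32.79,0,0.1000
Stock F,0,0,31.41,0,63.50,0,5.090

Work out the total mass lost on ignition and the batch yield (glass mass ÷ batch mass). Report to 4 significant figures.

All arithmetic maintains exact precision throughout. In-progress results are printed, rounded to 4 significant digits, alongside each step — every reported value is rounded once only. The derived quantities (LOI, glass mass, the six compositions, yield, the totals) are recomputed starting from the weights at 108.5 g of glass in full precision precisely as stated by the problem or the answer.
Ignition loss by material:
  Feed A: 6.622 × 0.3229 = 2.138 g
  Component B: 26.01 × 0.003000 = 0.07803 g
  Raw C: 11.86 × 0.2983 = 3.538 g
  Feed D: 25.57 × 0.01500 = 0.3836 g
  Component E: 28.62 × 0.001000 = 0.02862 g
  Stock F: 16.86 × 0.05090 = 0.8582 g
Total LOI = 7.024 g
Glass = batch − LOI = 115.5 − 7.024 = 108.5 g

LOI loss = 7.024 g; glass = 108.5 g; yield = 93.92%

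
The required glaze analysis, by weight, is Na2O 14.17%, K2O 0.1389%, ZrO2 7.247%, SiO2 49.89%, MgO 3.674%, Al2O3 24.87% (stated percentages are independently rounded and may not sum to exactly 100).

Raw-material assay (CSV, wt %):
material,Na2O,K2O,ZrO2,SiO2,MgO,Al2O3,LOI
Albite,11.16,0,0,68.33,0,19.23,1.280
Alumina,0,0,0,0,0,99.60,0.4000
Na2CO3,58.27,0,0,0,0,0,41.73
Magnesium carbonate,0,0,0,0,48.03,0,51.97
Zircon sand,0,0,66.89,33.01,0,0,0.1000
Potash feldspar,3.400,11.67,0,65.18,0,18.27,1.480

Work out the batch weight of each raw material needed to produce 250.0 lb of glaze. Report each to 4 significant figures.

Batch per 250.0 lb glaze:
  Albite: 166.6 lb
  Alumina: 29.71 lb
  Na2CO3: 28.71 lb
  Magnesium carbonate: 19.12 lb
  Zircon sand: 27.09 lb
  Potash feldspar: 2.976 lb
Total batch = 274.2 lb; LOI loss = 24.24 lb; yield = 91.16%

The working math runs at exact precision in all steps; working values are printed, with 4-significant-figure rounding, alongside each step; every reported figure is rounded exactly once. The derived quantities (six oxide percentages, ignition loss, yield, glass mass, the totals) are re-derived in full float precision starting from the weights per 250.0 lb of glass, precisely as stated by the problem or the answer.
Target oxide masses per 250.0 lb glaze:
  Na2O: 14.17% × 250.0 = 35.42 lb
  K2O: 0.1389% × 250.0 = 0.3472 lb
  ZrO2: 7.247% × 250.0 = 18.12 lb
  SiO2: 49.89% × 250.0 = 124.7 lb
  MgO: 3.674% × 250.0 = 9.185 lb
  Al2O3: 24.87% × 250.0 = 62.18 lb
Verifying the oxide balance on the weights just shown, versus the basis set out (sums match the target masses given rounding of the digits):
  Na2O: 166.6·0.1116 + 28.71·0.5827 + 2.976·0.03400 = 35.42 lb (target 35.42 lb)
  K2O: 2.976·0.1167 = 0.3473 lb (target 0.3472 lb)
  ZrO2: 27.09·0.6689 = 18.12 lb (target 18.12 lb)
  SiO2: 166.6·0.6833 + 27.09·0.3301 + 2.976·0.6518 = 124.7 lb (target 124.7 lb)
  MgO: 19.12·0.4803 = 9.183 lb (target 9.185 lb)
  Al2O3: 166.6·0.1923 + 29.71·0.9960 + 2.976·0.1827 = 62.17 lb (target 62.18 lb)
Auditing the glass mass value: batch total minus LOI = 250.0 lb (summing oxide targets gives 250.0 lb; against the stated basis, 250.0 lb — gaps are rounding artifacts).
Total batch = Σ batch = 274.2 lb; the LOI term Σ batch·LOI equals 24.24 lb; the yield ratio, glass ÷ batch: 91.16%.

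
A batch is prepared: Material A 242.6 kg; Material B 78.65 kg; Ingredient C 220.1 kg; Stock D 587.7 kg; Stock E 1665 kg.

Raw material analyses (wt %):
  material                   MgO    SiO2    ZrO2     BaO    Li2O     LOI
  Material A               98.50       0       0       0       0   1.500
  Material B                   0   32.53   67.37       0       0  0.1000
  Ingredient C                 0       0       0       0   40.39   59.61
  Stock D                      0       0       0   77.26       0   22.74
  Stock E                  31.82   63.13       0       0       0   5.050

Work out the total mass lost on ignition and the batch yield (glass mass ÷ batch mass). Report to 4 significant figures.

Each numeric step keeps full float precision throughout — mid-chain values appear rounded to 4 significant digits in the printout — a single rounding yields each reported number — derived quantities, including the yield, the five compositions, LOI, net glass mass, the totals, are computed using the weight values for 2441 kg of glass in exact precision, as set out in the question or the answer.
Material-by-material LOI:
  Material A: 242.6 × 0.01500 = 3.639 kg
  Material B: 78.65 × 0.001000 = 0.07865 kg
  Ingredient C: 220.1 × 0.5961 = 131.2 kg
  Stock D: 587.7 × 0.2274 = 133.6 kg
  Stock E: 1665 × 0.05050 = 84.08 kg
Total LOI = 352.6 kg
Glass = batch − LOI = 2794 − 352.6 = 2441 kg

LOI loss = 352.6 kg; glass = 2441 kg; yield = 87.38%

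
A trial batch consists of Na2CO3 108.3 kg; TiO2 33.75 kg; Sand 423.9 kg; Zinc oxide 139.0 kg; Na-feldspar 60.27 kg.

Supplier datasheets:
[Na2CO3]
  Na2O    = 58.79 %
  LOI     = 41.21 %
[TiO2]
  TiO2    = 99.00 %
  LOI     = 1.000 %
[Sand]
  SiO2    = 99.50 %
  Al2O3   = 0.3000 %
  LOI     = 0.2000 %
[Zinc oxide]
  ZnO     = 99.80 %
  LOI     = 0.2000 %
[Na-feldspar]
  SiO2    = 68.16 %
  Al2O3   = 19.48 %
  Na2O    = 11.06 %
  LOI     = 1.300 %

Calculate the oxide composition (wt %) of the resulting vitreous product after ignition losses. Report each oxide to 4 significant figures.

Each numeric step holds exact precision end to end. Values along the way are printed rounded to four significant figures in the printout. Every reported result includes exactly one rounding; all derived quantities, which include totals, yield, ignition loss, five oxide percentages, glass mass, are recomputed at exact precision, as they appear in the problem or answer text, starting from the weights for 718.3 kg of glass.
Oxide-by-oxide delivered mass:
  TiO2: 33.75·0.9900 = 33.41 kg
  SiO2: 423.9·0.9950 + 60.27·0.6816 = 462.9 kg
  Al2O3: 423.9·0.003000 + 60.27·0.1948 = 13.01 kg
  ZnO: 139.0·0.9980 = 138.7 kg
  Na2O: 108.3·0.5879 + 60.27·0.1106 = 70.34 kg
LOI: 108.3·0.4121 + 33.75·0.01000 + 423.9·0.002000 + 139.0·0.002000 + 60.27·0.01300 = 46.88 kg
Glass = total batch minus LOI = 765.2 − 46.88 = 718.3 kg (equal to the oxide-mass sum)
oxide / glass × 100 gives the wt %

Glass mass = 718.3 kg (batch 765.2 − LOI 46.88).
Composition: TiO2 4.651%, SiO2 64.43%, Al2O3 1.811%, ZnO 19.31%, Na2O 9.791%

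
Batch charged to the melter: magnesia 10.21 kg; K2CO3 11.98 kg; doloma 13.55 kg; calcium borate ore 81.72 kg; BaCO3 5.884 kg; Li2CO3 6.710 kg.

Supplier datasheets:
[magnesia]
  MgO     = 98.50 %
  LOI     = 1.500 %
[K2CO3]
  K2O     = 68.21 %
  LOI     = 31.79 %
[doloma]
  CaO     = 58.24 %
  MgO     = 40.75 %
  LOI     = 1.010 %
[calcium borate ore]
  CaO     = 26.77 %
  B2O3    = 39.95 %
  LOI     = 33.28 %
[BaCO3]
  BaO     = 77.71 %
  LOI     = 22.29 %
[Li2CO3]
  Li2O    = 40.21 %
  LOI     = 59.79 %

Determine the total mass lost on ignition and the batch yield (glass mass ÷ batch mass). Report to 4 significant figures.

Rounding to four significant digits governs every in-between result as displayed; the whole derivation maintains full precision at every stage. Each reported value carries a single rounding. The derived quantities, which include the totals, the yield, the six compositions, LOI, glass mass, are re-derived at full float precision, exactly as printed in the question or the answer, using the weight values on 93.44 kg of glass.
Material-by-material LOI:
  magnesia: 10.21 × 0.01500 = 0.1532 kg
  K2CO3: 11.98 × 0.3179 = 3.808 kg
  doloma: 13.55 × 0.01010 = 0.1369 kg
  calcium borate ore: 81.72 × 0.3328 = 27.20 kg
  BaCO3: 5.884 × 0.2229 = 1.312 kg
  Li2CO3: 6.710 × 0.5979 = 4.012 kg
Total LOI = 36.62 kg
Glass = batch − LOI = 130.1 − 36.62 = 93.44 kg

LOI loss = 36.62 kg; glass = 93.44 kg; yield = 71.84%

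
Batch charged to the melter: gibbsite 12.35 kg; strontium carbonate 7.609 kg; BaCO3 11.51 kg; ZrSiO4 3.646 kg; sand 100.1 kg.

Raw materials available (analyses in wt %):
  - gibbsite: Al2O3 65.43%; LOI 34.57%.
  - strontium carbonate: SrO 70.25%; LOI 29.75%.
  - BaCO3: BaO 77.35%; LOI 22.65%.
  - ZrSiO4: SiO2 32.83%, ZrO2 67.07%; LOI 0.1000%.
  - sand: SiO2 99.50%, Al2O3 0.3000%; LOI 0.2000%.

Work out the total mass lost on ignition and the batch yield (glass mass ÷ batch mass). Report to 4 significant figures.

In-progress results are printed with 4-significant-figure rounding when written out; all arithmetic carries full float precision in every operation; exactly one rounding goes into every reported value. Derived quantities (totals, the yield, net glass mass, five oxide percentages, ignition loss) are rebuilt from the batch weights per 125.9 kg of glass at full precision precisely as stated by question or answer.
Loss on ignition, line by line:
  gibbsite: 12.35 × 0.3457 = 4.269 kg
  strontium carbonate: 7.609 × 0.2975 = 2.264 kg
  BaCO3: 11.51 × 0.2265 = 2.607 kg
  ZrSiO4: 3.646 × 0.001000 = 0.003646 kg
  sand: 100.1 × 0.002000 = 0.2002 kg
Total LOI = 9.344 kg
Glass = batch − LOI = 135.2 − 9.344 = 125.9 kg

LOI loss = 9.344 kg; glass = 125.9 kg; yield = 93.09%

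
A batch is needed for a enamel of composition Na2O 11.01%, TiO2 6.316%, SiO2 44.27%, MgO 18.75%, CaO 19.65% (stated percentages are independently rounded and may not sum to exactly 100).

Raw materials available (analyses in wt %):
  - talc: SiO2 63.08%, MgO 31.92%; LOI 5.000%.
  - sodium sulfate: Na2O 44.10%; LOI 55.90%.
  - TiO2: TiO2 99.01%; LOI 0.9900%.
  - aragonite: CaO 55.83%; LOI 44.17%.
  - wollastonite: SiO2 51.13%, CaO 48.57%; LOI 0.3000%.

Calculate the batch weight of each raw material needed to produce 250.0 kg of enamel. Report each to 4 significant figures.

Batch per 250.0 kg enamel:
  talc: 146.9 kg
  sodium sulfate: 62.41 kg
  TiO2: 15.95 kg
  aragonite: 57.29 kg
  wollastonite: 35.28 kg
Total batch = 317.8 kg; LOI loss = 67.80 kg; yield = 78.67%

Values along the way are printed rounded off to 4 significant digits at each printed step; each numeric step maintains full float precision throughout; each reported number receives exactly one rounding; the derived quantities, which include the yield, the five compositions, glass mass, totals, ignition loss, are computed in full precision, as set out in either problem or answer, using the weight values at 250.0 kg of glass.
The oxide mass targets at 250.0 kg enamel:
  Na2O: 11.01% × 250.0 = 27.52 kg
  TiO2: 6.316% × 250.0 = 15.79 kg
  SiO2: 44.27% × 250.0 = 110.7 kg
  MgO: 18.75% × 250.0 = 46.88 kg
  CaO: 19.65% × 250.0 = 49.12 kg
Balance tally, oxide-wise, from the weights as reported, against the basis in use (sum by sum, the targets are met exact up to rounding of places):
  Na2O: 62.41·0.4410 = 27.52 kg (target 27.52 kg)
  TiO2: 15.95·0.9901 = 15.79 kg (target 15.79 kg)
  SiO2: 146.9·0.6308 + 35.28·0.5113 = 110.7 kg (target 110.7 kg)
  MgO: 146.9·0.3192 = 46.89 kg (target 46.88 kg)
  CaO: 57.29·0.5583 + 35.28·0.4857 = 49.12 kg (target 49.12 kg)
The glass-mass cross-check: the batch minus its LOI: 250.0 kg (targets for the oxides total 250.0 kg; basis as stated: 250.0 kg — gaps are rounding artifacts).
Summing the batch: Σ batch = 317.8 kg; the LOI term Σ batch·LOI equals 67.80 kg; yield = glass ÷ total batch = 78.67%.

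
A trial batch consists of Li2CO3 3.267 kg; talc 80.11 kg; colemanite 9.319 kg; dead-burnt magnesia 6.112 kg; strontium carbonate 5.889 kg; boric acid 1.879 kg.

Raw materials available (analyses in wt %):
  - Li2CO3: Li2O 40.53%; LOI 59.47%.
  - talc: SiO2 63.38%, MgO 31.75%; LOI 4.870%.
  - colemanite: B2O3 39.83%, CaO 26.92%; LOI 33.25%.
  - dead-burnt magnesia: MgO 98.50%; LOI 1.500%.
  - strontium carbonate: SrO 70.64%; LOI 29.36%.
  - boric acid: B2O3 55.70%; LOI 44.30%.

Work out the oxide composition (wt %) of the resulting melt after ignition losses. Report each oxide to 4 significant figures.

Glass mass = 94.98 kg (batch 106.6 − LOI 11.60).
Composition: Li2O 1.394%, SiO2 53.46%, B2O3 5.010%, MgO 33.12%, SrO 4.380%, CaO 2.641%

Rounding to four significant figures applies to each intermediate as displayed; each numeric step maintains exact precision from start to finish; every reported value takes just one rounding; derived quantities (yield, six oxide percentages, net glass mass, the totals, ignition loss) are carried from the weighed amounts on 94.98 kg of glass in exact precision, as given in the question or the answer.
Oxide-by-oxide delivered mass:
  Li2O: 3.267·0.4053 = 1.324 kg
  SiO2: 80.11·0.6338 = 50.77 kg
  B2O3: 9.319·0.3983 + 1.879·0.5570 = 4.758 kg
  MgO: 80.11·0.3175 + 6.112·0.9850 = 31.46 kg
  SrO: 5.889·0.7064 = 4.160 kg
  CaO: 9.319·0.2692 = 2.509 kg
LOI: 3.267·0.5947 + 80.11·0.04870 + 9.319·0.3325 + 6.112·0.01500 + 5.889·0.2936 + 1.879·0.4430 = 11.60 kg
Glass mass = batch − LOI = 106.6 − 11.60 = 94.98 kg (consistent with Σ oxide mass)
percent by weight: oxide/glass ×100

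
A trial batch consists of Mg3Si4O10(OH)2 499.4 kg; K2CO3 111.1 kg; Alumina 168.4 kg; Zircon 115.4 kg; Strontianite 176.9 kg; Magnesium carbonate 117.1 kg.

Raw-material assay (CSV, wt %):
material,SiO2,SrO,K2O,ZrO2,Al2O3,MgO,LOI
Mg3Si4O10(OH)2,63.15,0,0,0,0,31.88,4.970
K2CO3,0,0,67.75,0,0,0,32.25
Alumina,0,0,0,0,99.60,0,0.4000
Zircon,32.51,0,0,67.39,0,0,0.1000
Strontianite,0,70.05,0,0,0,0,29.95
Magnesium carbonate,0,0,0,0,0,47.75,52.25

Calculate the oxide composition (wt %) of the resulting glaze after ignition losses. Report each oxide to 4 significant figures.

Rounding to 4 significant digits extends to each in-between result as printed; every computation maintains exact precision in all steps. Each reported figure receives exactly one rounding — the derived quantities, which include net glass mass, the six compositions, the yield, ignition loss, totals, are computed in exact precision, exactly as printed in problem or answer, starting from the weights at 1013 kg of glass.
Mass of each oxide from the mix:
  SiO2: 499.4·0.6315 + 115.4·0.3251 = 352.9 kg
  SrO: 176.9·0.7005 = 123.9 kg
  K2O: 111.1·0.6775 = 75.27 kg
  ZrO2: 115.4·0.6739 = 77.77 kg
  Al2O3: 168.4·0.9960 = 167.7 kg
  MgO: 499.4·0.3188 + 117.1·0.4775 = 215.1 kg
LOI: 499.4·0.04970 + 111.1·0.3225 + 168.4·0.004000 + 115.4·0.001000 + 176.9·0.2995 + 117.1·0.5225 = 175.6 kg
Net of LOI, the glass mass = 1188 − 175.6 = 1013 kg (= the summed oxide contributions)
percent share: oxide ÷ glass, ×100

Glass mass = 1013 kg (batch 1188 − LOI 175.6).
Composition: SiO2 34.85%, SrO 12.24%, K2O 7.433%, ZrO2 7.679%, Al2O3 16.56%, MgO 21.24%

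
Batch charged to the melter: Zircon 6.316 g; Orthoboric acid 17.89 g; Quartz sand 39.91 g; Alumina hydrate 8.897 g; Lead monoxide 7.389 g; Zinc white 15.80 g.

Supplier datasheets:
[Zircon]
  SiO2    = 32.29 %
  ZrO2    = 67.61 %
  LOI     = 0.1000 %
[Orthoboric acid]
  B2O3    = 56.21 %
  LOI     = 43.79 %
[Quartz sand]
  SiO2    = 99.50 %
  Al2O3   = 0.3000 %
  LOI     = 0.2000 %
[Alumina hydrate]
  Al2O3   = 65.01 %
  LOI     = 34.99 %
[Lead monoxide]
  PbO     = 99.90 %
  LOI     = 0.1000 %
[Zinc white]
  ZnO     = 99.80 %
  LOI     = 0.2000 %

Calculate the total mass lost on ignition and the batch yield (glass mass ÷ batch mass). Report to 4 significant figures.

LOI loss = 11.07 g; glass = 85.13 g; yield = 88.49%

Intermediates are printed rounded off to 4 significant figures between the steps — the working math carries full precision throughout. Every reported value is rounded only once — all derived quantities, which include the totals, ignition loss, the yield, net glass mass, six oxide percentages, are rebuilt in exact precision, as given in the problem or answer text, from the weighed amounts per 85.13 g of glass.
Per-material ignition loss:
  Zircon: 6.316 × 0.001000 = 0.006316 g
  Orthoboric acid: 17.89 × 0.4379 = 7.834 g
  Quartz sand: 39.91 × 0.002000 = 0.07982 g
  Alumina hydrate: 8.897 × 0.3499 = 3.113 g
  Lead monoxide: 7.389 × 0.001000 = 0.007389 g
  Zinc white: 15.80 × 0.002000 = 0.03160 g
Total LOI = 11.07 g
Glass = batch − LOI = 96.20 − 11.07 = 85.13 g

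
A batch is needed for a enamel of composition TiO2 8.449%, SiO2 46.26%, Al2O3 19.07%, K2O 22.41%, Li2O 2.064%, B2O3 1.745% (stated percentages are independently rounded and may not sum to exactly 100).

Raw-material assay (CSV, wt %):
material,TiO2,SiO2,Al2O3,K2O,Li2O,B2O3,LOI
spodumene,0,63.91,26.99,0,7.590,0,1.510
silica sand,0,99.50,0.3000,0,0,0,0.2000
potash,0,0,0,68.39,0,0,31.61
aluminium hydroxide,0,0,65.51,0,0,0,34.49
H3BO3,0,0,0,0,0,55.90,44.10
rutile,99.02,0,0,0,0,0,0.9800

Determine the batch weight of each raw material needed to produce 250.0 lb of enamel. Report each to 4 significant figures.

Batch per 250.0 lb enamel:
  spodumene: 67.98 lb
  silica sand: 72.56 lb
  potash: 81.92 lb
  aluminium hydroxide: 44.43 lb
  H3BO3: 7.804 lb
  rutile: 21.33 lb
Total batch = 296.0 lb; LOI loss = 46.04 lb; yield = 84.45%

All arithmetic maintains full float precision in all steps. The intermediate values are displayed rounded to four significant figures across the worked steps — each reported number includes exactly one rounding; the derived quantities are carried in full precision (glass mass, LOI, six oxide percentages, the totals, the yield) starting from the weights on 250.0 lb of glass exactly as printed in question or answer.
Oxide mass targets, per 250.0 lb enamel:
  TiO2: 8.449% × 250.0 = 21.12 lb
  SiO2: 46.26% × 250.0 = 115.6 lb
  Al2O3: 19.07% × 250.0 = 47.68 lb
  K2O: 22.41% × 250.0 = 56.02 lb
  Li2O: 2.064% × 250.0 = 5.160 lb
  B2O3: 1.745% × 250.0 = 4.362 lb
Verifying the oxide balance on the weights just shown, per the basis as stated (every target is met by its sum modulo rounding of the values):
  TiO2: 21.33·0.9902 = 21.12 lb (target 21.12 lb)
  SiO2: 67.98·0.6391 + 72.56·0.9950 = 115.6 lb (target 115.6 lb)
  Al2O3: 67.98·0.2699 + 72.56·0.003000 + 44.43·0.6551 = 47.67 lb (target 47.68 lb)
  K2O: 81.92·0.6839 = 56.03 lb (target 56.02 lb)
  Li2O: 67.98·0.07590 = 5.160 lb (target 5.160 lb)
  B2O3: 7.804·0.5590 = 4.362 lb (target 4.362 lb)
The glass-mass cross-check: Σ batch − LOI loss = 250.0 lb (per-oxide target masses sum to 250.0 lb; against the stated basis, 250.0 lb — gaps are rounding artifacts).
Adding the batch up: Σ batch = 296.0 lb; ignition loss, Σ(batch × LOI) = 46.04 lb; glass ÷ batch gives a yield of 84.45%.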